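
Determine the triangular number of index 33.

561

The 33rd triangular number is n(n+1)/2 with n = 33.
33·34/2 = 1122/2 = 561.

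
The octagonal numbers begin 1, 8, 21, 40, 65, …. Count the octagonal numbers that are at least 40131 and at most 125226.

89

The n-th octagonal number is n(3n−2).
Smallest index with value ≥ 40131: n = 116 (giving 40136).
Largest index with value ≤ 125226: n = 204 (giving 124440).
Indices 116 through 204: 89 terms.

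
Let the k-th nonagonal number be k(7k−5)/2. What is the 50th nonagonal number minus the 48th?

681

50·(7·50 − 5)/2 = 8625 and 48·(7·48 − 5)/2 = 7944.
Difference: 8625 − 7944 = 681.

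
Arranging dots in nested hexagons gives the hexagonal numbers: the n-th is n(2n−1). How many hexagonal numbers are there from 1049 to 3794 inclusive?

The n-th hexagonal number is n(2n−1).
Smallest index with value ≥ 1049: n = 24 (giving 1128).
Largest index with value ≤ 3794: n = 43 (giving 3655).
Indices 24 through 43: 20 terms.

20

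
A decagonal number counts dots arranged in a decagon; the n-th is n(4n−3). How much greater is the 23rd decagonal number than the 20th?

23·(4·23 − 3) = 2047 and 20·(4·20 − 3) = 1540.
Difference: 2047 − 1540 = 507.

507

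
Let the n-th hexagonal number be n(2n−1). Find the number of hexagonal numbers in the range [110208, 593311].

The n-th hexagonal number is n(2n−1).
Smallest index with value ≥ 110208: n = 235 (giving 110215).
Largest index with value ≤ 593311: n = 544 (giving 591328).
Indices 235 through 544: 310 terms.

310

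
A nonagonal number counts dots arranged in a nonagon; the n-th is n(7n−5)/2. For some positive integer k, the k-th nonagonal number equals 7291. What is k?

Set n(7n−5)/2 = 7291, giving 7n² − 5n − 14582 = 0.
The discriminant is 25 + 56·7291 = 408321, and √408321 = 639.
So n = (5 + 639) / 14 = 644/14 = 46.

46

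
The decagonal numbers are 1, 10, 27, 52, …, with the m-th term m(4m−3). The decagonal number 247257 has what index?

249

Set n(4n−3) = 247257, giving 4n² − 3n − 247257 = 0.
The discriminant is 9 + 16·247257 = 3956121, and √3956121 = 1989.
So n = (3 + 1989) / 8 = 1992/8 = 249.
Check: 249·(4·249 − 3) = 247257. ✓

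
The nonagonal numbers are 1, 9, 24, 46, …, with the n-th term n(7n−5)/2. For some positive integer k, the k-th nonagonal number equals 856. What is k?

Set n(7n−5)/2 = 856, giving 7n² − 5n − 1712 = 0.
The discriminant is 25 + 56·856 = 47961, and √47961 = 219.
So n = (5 + 219) / 14 = 224/14 = 16.
Check: 16·(7·16 − 5)/2 = 856. ✓

16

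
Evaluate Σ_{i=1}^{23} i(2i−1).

Σ i(2i−1) = 2Σi² − Σi over i = 1..23.
Σi = 276 and Σi² = 4324.
2·4324 − 1·276 = 8372.

8372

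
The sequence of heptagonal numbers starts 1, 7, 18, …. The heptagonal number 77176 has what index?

176

Set n(5n−3)/2 = 77176, giving 5n² − 3n − 154352 = 0.
The discriminant is 9 + 40·77176 = 3087049, and √3087049 = 1757.
So n = (3 + 1757) / 10 = 1760/10 = 176.
Check: 176·(5·176 − 3)/2 = 77176. ✓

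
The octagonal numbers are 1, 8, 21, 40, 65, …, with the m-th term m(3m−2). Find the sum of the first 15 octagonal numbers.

3480

Σ i(3i−2) = 3Σi² − 2Σi over i = 1..15.
Σi = 120 and Σi² = 1240.
3·1240 − 2·120 = 3480.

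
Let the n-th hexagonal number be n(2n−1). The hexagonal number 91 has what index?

7

Set n(2n−1) = 91, giving 2n² − n − 91 = 0.
So n = (1 + 27) / 4 = 28/4 = 7.
Check: 7·(2·7 − 1) = 91. ✓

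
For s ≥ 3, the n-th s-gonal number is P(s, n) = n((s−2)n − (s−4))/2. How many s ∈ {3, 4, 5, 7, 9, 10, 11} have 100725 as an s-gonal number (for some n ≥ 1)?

2

s = 3: P(3, 448) = 100576 and P(3, 449) = 101025; 100725 is not s-gonal.
s = 4: P(4, 317) = 100489 and P(4, 318) = 101124; 100725 is not s-gonal.
s = 5: P(5, 259) = 100492 and P(5, 260) = 101270; 100725 is not s-gonal.
s = 7: P(7, 201) = 100701 and P(7, 202) = 101707; 100725 is not s-gonal.
s = 9: P(9, 170) = 100725. ✓
s = 10: P(10, 159) = 100647 and P(10, 160) = 101920; 100725 is not s-gonal.
s = 11: P(11, 150) = 100725. ✓
Hits: s ∈ {9, 11} → 2.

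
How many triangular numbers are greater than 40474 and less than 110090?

The n-th triangular number is n(n+1)/2.
Smallest index with value > 40474: n = 285 (giving 40755).
Largest index with value < 110090: n = 468 (giving 109746).
Indices 285 through 468: 184 terms.

184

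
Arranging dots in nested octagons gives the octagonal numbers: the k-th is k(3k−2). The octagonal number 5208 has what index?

Set n(3n−2) = 5208, giving 3n² − 2n − 5208 = 0.
The discriminant is 4 + 12·5208 = 62500, and √62500 = 250.
So n = (2 + 250) / 6 = 252/6 = 42.

42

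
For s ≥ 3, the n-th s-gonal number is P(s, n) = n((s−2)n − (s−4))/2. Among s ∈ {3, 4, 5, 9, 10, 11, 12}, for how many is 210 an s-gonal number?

2

s = 3: P(3, 20) = 210. ✓
s = 4: P(4, 14) = 196 and P(4, 15) = 225; 210 is not s-gonal.
s = 5: P(5, 12) = 210. ✓
s = 9: P(9, 8) = 204 and P(9, 9) = 261; 210 is not s-gonal.
s = 10: P(10, 7) = 175 and P(10, 8) = 232; 210 is not s-gonal.
s = 11: P(11, 7) = 196 and P(11, 8) = 260; 210 is not s-gonal.
s = 12: P(12, 6) = 156 and P(12, 7) = 217; 210 is not s-gonal.
Hits: s ∈ {3, 5} → 2.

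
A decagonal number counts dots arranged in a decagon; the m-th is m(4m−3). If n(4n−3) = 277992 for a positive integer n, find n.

Set n(4n−3) = 277992, giving 4n² − 3n − 277992 = 0.
The discriminant is 9 + 16·277992 = 4447881, and √4447881 = 2109.
So n = (3 + 2109) / 8 = 2112/8 = 264.
Check: 264·(4·264 − 3) = 277992. ✓

264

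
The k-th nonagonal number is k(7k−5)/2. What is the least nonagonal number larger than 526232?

Solve n(7n−5)/2 > 526232 for integer n.
The largest n with value ≤ 526232 is 388 (since 525934 ≤ 526232 < 528651), so the first above is n = 389, value 528651.

528651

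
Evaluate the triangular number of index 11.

66

11·12/2 = 132/2 = 66.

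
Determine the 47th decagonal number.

The 47th decagonal number is n(4n−3) with n = 47.
47·(4·47 − 3) = 47·185 = 8695.

8695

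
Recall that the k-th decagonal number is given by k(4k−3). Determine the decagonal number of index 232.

214600

The 232nd decagonal number is n(4n−3) with n = 232.
232·(4·232 − 3) = 232·925 = 214600.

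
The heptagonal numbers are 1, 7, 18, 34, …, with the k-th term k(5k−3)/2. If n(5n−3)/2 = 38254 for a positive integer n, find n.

124

Set n(5n−3)/2 = 38254, giving 5n² − 3n − 76508 = 0.
The discriminant is 9 + 40·38254 = 1530169, and √1530169 = 1237.
So n = (3 + 1237) / 10 = 1240/10 = 124.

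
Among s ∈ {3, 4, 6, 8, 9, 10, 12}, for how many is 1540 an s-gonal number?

3

s = 3: P(3, 55) = 1540. ✓
s = 4: P(4, 39) = 1521 and P(4, 40) = 1600; 1540 is not s-gonal.
s = 6: P(6, 28) = 1540. ✓
s = 8: P(8, 22) = 1408 and P(8, 23) = 1541; 1540 is not s-gonal.
s = 9: P(9, 21) = 1491 and P(9, 22) = 1639; 1540 is not s-gonal.
s = 10: P(10, 20) = 1540. ✓
s = 12: P(12, 17) = 1377 and P(12, 18) = 1548; 1540 is not s-gonal.
Hits: s ∈ {3, 6, 10} → 3.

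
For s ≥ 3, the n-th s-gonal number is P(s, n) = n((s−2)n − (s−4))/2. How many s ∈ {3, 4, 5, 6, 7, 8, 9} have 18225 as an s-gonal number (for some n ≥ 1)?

1

s = 3: P(3, 190) = 18145 and P(3, 191) = 18336; 18225 is not s-gonal.
s = 4: P(4, 135) = 18225. ✓
s = 5: P(5, 110) = 18095 and P(5, 111) = 18426; 18225 is not s-gonal.
s = 6: P(6, 95) = 17955 and P(6, 96) = 18336; 18225 is not s-gonal.
s = 7: P(7, 85) = 17935 and P(7, 86) = 18361; 18225 is not s-gonal.
s = 8: P(8, 78) = 18096 and P(8, 79) = 18565; 18225 is not s-gonal.
s = 9: P(9, 72) = 17964 and P(9, 73) = 18469; 18225 is not s-gonal.
Hits: s ∈ {4} → 1.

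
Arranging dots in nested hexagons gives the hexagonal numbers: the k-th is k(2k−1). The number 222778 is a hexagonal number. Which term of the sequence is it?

Set n(2n−1) = 222778, giving 2n² − n − 222778 = 0.
The discriminant is 1 + 8·222778 = 1782225, and √1782225 = 1335.
So n = (1 + 1335) / 4 = 1336/4 = 334.

334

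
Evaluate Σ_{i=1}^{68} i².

Σ_{i=1}^{68} i² = 68·69·137/6 = 107134.

107134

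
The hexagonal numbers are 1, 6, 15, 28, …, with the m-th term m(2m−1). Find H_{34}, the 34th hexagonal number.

2278

The 34th hexagonal number is n(2n−1) with n = 34.
34·(2·34 − 1) = 34·67 = 2278.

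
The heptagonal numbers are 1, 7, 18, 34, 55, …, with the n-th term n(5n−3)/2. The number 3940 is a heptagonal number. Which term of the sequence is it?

Set n(5n−3)/2 = 3940, giving 5n² − 3n − 7880 = 0.
The discriminant is 9 + 40·3940 = 157609, and √157609 = 397.
So n = (3 + 397) / 10 = 400/10 = 40.
Check: 40·(5·40 − 3)/2 = 3940. ✓

40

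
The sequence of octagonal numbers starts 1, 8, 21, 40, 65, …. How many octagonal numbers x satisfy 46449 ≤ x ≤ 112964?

70

The n-th octagonal number is n(3n−2).
Smallest index with value ≥ 46449: n = 125 (giving 46625).
Largest index with value ≤ 112964: n = 194 (giving 112520).
Indices 125 through 194: 70 terms.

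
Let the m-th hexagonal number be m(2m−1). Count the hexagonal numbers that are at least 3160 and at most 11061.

35

The n-th hexagonal number is n(2n−1).
Smallest index with value ≥ 3160: n = 40 (giving 3160).
Largest index with value ≤ 11061: n = 74 (giving 10878).
Indices 40 through 74: 35 terms.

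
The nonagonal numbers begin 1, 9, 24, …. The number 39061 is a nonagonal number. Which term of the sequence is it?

106

Set n(7n−5)/2 = 39061, giving 7n² − 5n − 78122 = 0.
So n = (5 + 1479) / 14 = 1484/14 = 106.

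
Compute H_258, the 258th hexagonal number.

132870

The 258th hexagonal number is n(2n−1) with n = 258.
258·(2·258 − 1) = 258·515 = 132870.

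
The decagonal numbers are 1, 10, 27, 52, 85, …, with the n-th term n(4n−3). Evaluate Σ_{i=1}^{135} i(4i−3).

Σ i(4i−3) = 4Σi² − 3Σi over i = 1..135.
Σi = 9180 and Σi² = 829260.
4·829260 − 3·9180 = 3289500.

3289500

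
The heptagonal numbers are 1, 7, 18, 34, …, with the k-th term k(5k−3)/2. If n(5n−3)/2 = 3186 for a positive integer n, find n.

36

Set n(5n−3)/2 = 3186, giving 5n² − 3n − 6372 = 0.
The discriminant is 9 + 40·3186 = 127449, and √127449 = 357.
So n = (3 + 357) / 10 = 360/10 = 36.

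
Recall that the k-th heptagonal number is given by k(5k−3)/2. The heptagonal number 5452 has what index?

Set n(5n−3)/2 = 5452, giving 5n² − 3n − 10904 = 0.
So n = (3 + 467) / 10 = 470/10 = 47.
Check: 47·(5·47 − 3)/2 = 5452. ✓

47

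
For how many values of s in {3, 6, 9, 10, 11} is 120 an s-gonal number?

s = 3: P(3, 15) = 120. ✓
s = 6: P(6, 8) = 120. ✓
s = 9: P(9, 6) = 111 and P(9, 7) = 154; 120 is not s-gonal.
s = 10: P(10, 5) = 85 and P(10, 6) = 126; 120 is not s-gonal.
s = 11: P(11, 5) = 95 and P(11, 6) = 141; 120 is not s-gonal.
Hits: s ∈ {3, 6} → 2.

2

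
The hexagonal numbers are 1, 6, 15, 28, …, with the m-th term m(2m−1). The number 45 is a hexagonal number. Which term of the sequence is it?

Set n(2n−1) = 45, giving 2n² − n − 45 = 0.
So n = (1 + 19) / 4 = 20/4 = 5.
Check: 5·(2·5 − 1) = 45. ✓

5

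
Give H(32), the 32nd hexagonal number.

32·(2·32 − 1) = 32·63 = 2016.

2016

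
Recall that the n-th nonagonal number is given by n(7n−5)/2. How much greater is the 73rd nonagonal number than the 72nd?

Consecutive nonagonal numbers differ by 7n − 6: here 7·73 − 6 = 505.

505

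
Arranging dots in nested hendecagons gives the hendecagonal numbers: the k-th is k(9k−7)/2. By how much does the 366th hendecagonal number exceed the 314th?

158938

366·(9·366 − 7)/2 = 601521 and 314·(9·314 − 7)/2 = 442583.
Difference: 601521 − 442583 = 158938.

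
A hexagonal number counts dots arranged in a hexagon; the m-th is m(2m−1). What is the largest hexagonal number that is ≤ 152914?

152076

Solve n(2n−1) ≤ 152914 for integer n.
n = 276 gives 152076 ≤ 152914, while n = 277 gives 153181 > 152914; so the answer is 152076.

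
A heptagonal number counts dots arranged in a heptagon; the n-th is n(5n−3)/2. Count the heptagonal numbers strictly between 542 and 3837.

24

The n-th heptagonal number is n(5n−3)/2.
Smallest index with value > 542: n = 16 (giving 616).
Largest index with value < 3837: n = 39 (giving 3744).
Indices 16 through 39: 24 terms.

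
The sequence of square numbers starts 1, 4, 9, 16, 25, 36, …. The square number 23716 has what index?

154

We need n² = 23716, so n = √23716 = 154.
Check: 154² = 23716. ✓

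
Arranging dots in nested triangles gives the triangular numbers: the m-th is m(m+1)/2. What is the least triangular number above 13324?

13366

Solve n(n+1)/2 > 13324 for integer n.
The largest n with value ≤ 13324 is 162 (since 13203 ≤ 13324 < 13366), so the first above is n = 163, value 13366.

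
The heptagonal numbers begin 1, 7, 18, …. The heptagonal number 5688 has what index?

48

Set n(5n−3)/2 = 5688, giving 5n² − 3n − 11376 = 0.
The discriminant is 9 + 40·5688 = 227529, and √227529 = 477.
So n = (3 + 477) / 10 = 480/10 = 48.
Check: 48·(5·48 − 3)/2 = 5688. ✓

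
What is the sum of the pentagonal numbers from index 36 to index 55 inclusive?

Σ i(3i−1)/2 = (3Σi² − Σi) / 2 over i = 36..55.
Σi = 1540 − 630 = 910 and Σi² = 56980 − 14910 = 42070.
(3·42070 − 1·910) / 2 = 125300/2 = 62650.

62650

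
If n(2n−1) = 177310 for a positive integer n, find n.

Set n(2n−1) = 177310, giving 2n² − n − 177310 = 0.
The discriminant is 1 + 8·177310 = 1418481, and √1418481 = 1191.
So n = (1 + 1191) / 4 = 1192/4 = 298.

298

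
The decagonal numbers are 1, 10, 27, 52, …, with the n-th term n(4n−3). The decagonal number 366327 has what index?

Set n(4n−3) = 366327, giving 4n² − 3n − 366327 = 0.
So n = (3 + 2421) / 8 = 2424/8 = 303.
Check: 303·(4·303 − 3) = 366327. ✓

303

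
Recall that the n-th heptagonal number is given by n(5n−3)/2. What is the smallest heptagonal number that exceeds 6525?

Solve n(5n−3)/2 > 6525 for integer n.
The largest n with value ≤ 6525 is 51 (since 6426 ≤ 6525 < 6682), so the first above is n = 52, value 6682.

6682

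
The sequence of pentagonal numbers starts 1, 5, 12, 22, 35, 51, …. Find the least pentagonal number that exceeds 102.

117

Solve n(3n−1)/2 > 102 for integer n.
The largest n with value ≤ 102 is 8 (since 92 ≤ 102 < 117), so the first above is n = 9, value 117.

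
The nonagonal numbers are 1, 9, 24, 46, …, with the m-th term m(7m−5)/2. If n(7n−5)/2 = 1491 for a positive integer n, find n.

Set n(7n−5)/2 = 1491, giving 7n² − 5n − 2982 = 0.
The discriminant is 25 + 56·1491 = 83521, and √83521 = 289.
So n = (5 + 289) / 14 = 294/14 = 21.
Check: 21·(7·21 − 5)/2 = 1491. ✓

21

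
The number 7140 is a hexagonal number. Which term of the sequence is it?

60

Set n(2n−1) = 7140, giving 2n² − n − 7140 = 0.
The discriminant is 1 + 8·7140 = 57121, and √57121 = 239.
So n = (1 + 239) / 4 = 240/4 = 60.
Check: 60·(2·60 − 1) = 7140. ✓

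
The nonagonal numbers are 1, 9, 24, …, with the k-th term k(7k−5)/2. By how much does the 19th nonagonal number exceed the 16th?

360

19·(7·19 − 5)/2 = 1216 and 16·(7·16 − 5)/2 = 856.
Difference: 1216 − 856 = 360.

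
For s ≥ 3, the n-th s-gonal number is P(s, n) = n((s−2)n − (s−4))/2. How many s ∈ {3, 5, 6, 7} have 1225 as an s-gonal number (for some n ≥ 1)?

2

s = 3: P(3, 49) = 1225. ✓
s = 5: P(5, 28) = 1162 and P(5, 29) = 1247; 1225 is not s-gonal.
s = 6: P(6, 25) = 1225. ✓
s = 7: P(7, 22) = 1177 and P(7, 23) = 1288; 1225 is not s-gonal.
Hits: s ∈ {3, 6} → 2.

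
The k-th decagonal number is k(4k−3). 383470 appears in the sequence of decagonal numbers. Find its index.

310

Set n(4n−3) = 383470, giving 4n² − 3n − 383470 = 0.
The discriminant is 9 + 16·383470 = 6135529, and √6135529 = 2477.
So n = (3 + 2477) / 8 = 2480/8 = 310.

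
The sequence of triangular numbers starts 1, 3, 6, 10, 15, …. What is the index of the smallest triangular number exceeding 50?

Solve n(n+1)/2 > 50 for integer n.
The largest n with value ≤ 50 is 9 (since 45 ≤ 50 < 55), so the first above is n = 10, value 55.

10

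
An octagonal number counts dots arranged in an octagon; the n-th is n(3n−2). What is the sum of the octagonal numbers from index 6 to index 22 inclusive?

Σ i(3i−2) = 3Σi² − 2Σi over i = 6..22.
Σi = 253 − 15 = 238 and Σi² = 3795 − 55 = 3740.
3·3740 − 2·238 = 10744.

10744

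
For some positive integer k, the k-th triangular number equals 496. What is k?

Set n(n+1)/2 = 496, giving n² + n − 992 = 0.
So n = (-1 + 63) / 2 = 62/2 = 31.
Check: 31·32/2 = 496. ✓

31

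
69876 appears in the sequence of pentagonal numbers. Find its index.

216

Set n(3n−1)/2 = 69876, giving 3n² − n − 139752 = 0.
The discriminant is 1 + 24·69876 = 1677025, and √1677025 = 1295.
So n = (1 + 1295) / 6 = 1296/6 = 216.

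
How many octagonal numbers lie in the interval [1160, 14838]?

51

The n-th octagonal number is n(3n−2).
Smallest index with value ≥ 1160: n = 20 (giving 1160).
Largest index with value ≤ 14838: n = 70 (giving 14560).
Indices 20 through 70: 51 terms.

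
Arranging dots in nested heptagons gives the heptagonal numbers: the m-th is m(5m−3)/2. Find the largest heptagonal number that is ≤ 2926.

2839

Solve n(5n−3)/2 ≤ 2926 for integer n.
n = 34 gives 2839 ≤ 2926, while n = 35 gives 3010 > 2926; so the answer is 2839.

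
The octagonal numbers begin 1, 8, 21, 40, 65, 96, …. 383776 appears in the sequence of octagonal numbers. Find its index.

358

Set n(3n−2) = 383776, giving 3n² − 2n − 383776 = 0.
The discriminant is 4 + 12·383776 = 4605316, and √4605316 = 2146.
So n = (2 + 2146) / 6 = 2148/6 = 358.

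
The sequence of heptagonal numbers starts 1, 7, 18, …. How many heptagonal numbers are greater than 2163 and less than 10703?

36

The n-th heptagonal number is n(5n−3)/2.
Smallest index with value > 2163: n = 30 (giving 2205).
Largest index with value < 10703: n = 65 (giving 10465).
Indices 30 through 65: 36 terms.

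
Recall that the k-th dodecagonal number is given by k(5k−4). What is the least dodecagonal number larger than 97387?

97440

Solve n(5n−4) > 97387 for integer n.
The largest n with value ≤ 97387 is 139 (since 96049 ≤ 97387 < 97440), so the first above is n = 140, value 97440.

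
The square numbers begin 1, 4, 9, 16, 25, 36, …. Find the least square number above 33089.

33124

Solve n² > 33089 for integer n.
The largest n with value ≤ 33089 is 181 (since 32761 ≤ 33089 < 33124), so the first above is n = 182, value 33124.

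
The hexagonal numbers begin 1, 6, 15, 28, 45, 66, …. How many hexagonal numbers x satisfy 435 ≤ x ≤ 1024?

The n-th hexagonal number is n(2n−1).
Smallest index with value ≥ 435: n = 15 (giving 435).
Largest index with value ≤ 1024: n = 22 (giving 946).
Indices 15 through 22: 8 terms.

8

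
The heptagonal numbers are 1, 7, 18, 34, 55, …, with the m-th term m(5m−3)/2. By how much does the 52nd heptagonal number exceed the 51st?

Consecutive heptagonal numbers differ by 5n − 4: here 5·52 − 4 = 256.

256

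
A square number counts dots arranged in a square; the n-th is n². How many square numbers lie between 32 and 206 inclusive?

9

The n-th square number is n².
Smallest index with value ≥ 32: n = 6 (giving 36).
Largest index with value ≤ 206: n = 14 (giving 196).
Indices 6 through 14: 9 terms.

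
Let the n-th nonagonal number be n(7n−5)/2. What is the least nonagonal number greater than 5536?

5781

Solve n(7n−5)/2 > 5536 for integer n.
The largest n with value ≤ 5536 is 40 (since 5500 ≤ 5536 < 5781), so the first above is n = 41, value 5781.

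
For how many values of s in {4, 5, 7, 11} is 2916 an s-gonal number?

1

s = 4: P(4, 54) = 2916. ✓
s = 5: P(5, 44) = 2882 and P(5, 45) = 3015; 2916 is not s-gonal.
s = 7: P(7, 34) = 2839 and P(7, 35) = 3010; 2916 is not s-gonal.
s = 11: P(11, 25) = 2725 and P(11, 26) = 2951; 2916 is not s-gonal.
Hits: s ∈ {4} → 1.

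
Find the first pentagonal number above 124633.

Solve n(3n−1)/2 > 124633 for integer n.
The largest n with value ≤ 124633 is 288 (since 124272 ≤ 124633 < 125137), so the first above is n = 289, value 125137.

125137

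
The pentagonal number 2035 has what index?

Set n(3n−1)/2 = 2035, giving 3n² − n − 4070 = 0.
So n = (1 + 221) / 6 = 222/6 = 37.
Check: 37·(3·37 − 1)/2 = 2035. ✓

37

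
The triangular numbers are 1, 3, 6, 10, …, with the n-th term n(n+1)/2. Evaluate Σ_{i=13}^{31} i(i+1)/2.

Σ i(i+1)/2 = (Σi² + Σi) / 2 over i = 13..31.
Σi = 496 − 78 = 418 and Σi² = 10416 − 650 = 9766.
(1·9766 + 1·418) / 2 = 10184/2 = 5092.

5092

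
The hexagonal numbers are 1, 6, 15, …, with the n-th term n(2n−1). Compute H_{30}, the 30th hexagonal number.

30·(2·30 − 1) = 30·59 = 1770.

1770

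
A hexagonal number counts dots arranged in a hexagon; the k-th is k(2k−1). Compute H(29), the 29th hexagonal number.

1653

The 29th hexagonal number is n(2n−1) with n = 29.
29·(2·29 − 1) = 29·57 = 1653.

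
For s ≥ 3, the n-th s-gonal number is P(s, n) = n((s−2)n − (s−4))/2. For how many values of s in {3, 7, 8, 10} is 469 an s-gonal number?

1

s = 3: P(3, 30) = 465 and P(3, 31) = 496; 469 is not s-gonal.
s = 7: P(7, 14) = 469. ✓
s = 8: P(8, 12) = 408 and P(8, 13) = 481; 469 is not s-gonal.
s = 10: P(10, 11) = 451 and P(10, 12) = 540; 469 is not s-gonal.
Hits: s ∈ {7} → 1.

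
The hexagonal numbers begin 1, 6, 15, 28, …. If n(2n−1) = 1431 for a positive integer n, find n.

27

Set n(2n−1) = 1431, giving 2n² − n − 1431 = 0.
The discriminant is 1 + 8·1431 = 11449, and √11449 = 107.
So n = (1 + 107) / 4 = 108/4 = 27.
Check: 27·(2·27 − 1) = 1431. ✓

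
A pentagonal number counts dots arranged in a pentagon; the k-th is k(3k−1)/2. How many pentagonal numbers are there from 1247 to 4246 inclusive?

The n-th pentagonal number is n(3n−1)/2.
Smallest index with value ≥ 1247: n = 29 (giving 1247).
Largest index with value ≤ 4246: n = 53 (giving 4187).
Indices 29 through 53: 25 terms.

25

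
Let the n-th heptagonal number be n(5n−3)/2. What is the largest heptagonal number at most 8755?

Solve n(5n−3)/2 ≤ 8755 for integer n.
n = 59 gives 8614 ≤ 8755, while n = 60 gives 8910 > 8755; so the answer is 8614.

8614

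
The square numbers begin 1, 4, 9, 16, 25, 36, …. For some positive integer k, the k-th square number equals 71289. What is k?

We need n² = 71289, so n = √71289 = 267.

267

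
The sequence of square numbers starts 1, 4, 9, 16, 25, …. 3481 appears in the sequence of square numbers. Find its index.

We need n² = 3481, so n = √3481 = 59.
Check: 59² = 3481. ✓

59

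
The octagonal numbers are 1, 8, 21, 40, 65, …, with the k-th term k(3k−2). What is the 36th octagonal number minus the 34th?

36·(3·36 − 2) = 3816 and 34·(3·34 − 2) = 3400.
Difference: 3816 − 3400 = 416.

416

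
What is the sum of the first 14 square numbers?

1015

Σ_{i=1}^{14} i² = 14·15·29/6 = 1015.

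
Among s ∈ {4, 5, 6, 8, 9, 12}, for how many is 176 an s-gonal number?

s = 4: P(4, 13) = 169 and P(4, 14) = 196; 176 is not s-gonal.
s = 5: P(5, 11) = 176. ✓
s = 6: P(6, 9) = 153 and P(6, 10) = 190; 176 is not s-gonal.
s = 8: P(8, 8) = 176. ✓
s = 9: P(9, 7) = 154 and P(9, 8) = 204; 176 is not s-gonal.
s = 12: P(12, 6) = 156 and P(12, 7) = 217; 176 is not s-gonal.
Hits: s ∈ {5, 8} → 2.

2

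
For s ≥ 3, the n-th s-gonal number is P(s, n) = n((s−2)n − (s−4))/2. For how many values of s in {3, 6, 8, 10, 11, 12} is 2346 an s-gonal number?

1

s = 3: P(3, 68) = 2346. ✓
s = 6: P(6, 34) = 2278 and P(6, 35) = 2415; 2346 is not s-gonal.
s = 8: P(8, 28) = 2296 and P(8, 29) = 2465; 2346 is not s-gonal.
s = 10: P(10, 24) = 2232 and P(10, 25) = 2425; 2346 is not s-gonal.
s = 11: P(11, 23) = 2300 and P(11, 24) = 2508; 2346 is not s-gonal.
s = 12: P(12, 22) = 2332 and P(12, 23) = 2553; 2346 is not s-gonal.
Hits: s ∈ {3} → 1.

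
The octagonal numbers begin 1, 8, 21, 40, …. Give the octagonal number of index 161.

The 161st octagonal number is n(3n−2) with n = 161.
161·(3·161 − 2) = 161·481 = 77441.

77441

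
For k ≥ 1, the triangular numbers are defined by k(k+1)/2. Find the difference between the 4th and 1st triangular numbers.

9

4·5/2 = 10 and 1·2/2 = 1.
Difference: 10 − 1 = 9.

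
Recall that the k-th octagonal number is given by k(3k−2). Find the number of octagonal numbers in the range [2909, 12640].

The n-th octagonal number is n(3n−2).
Smallest index with value ≥ 2909: n = 32 (giving 3008).
Largest index with value ≤ 12640: n = 65 (giving 12545).
Indices 32 through 65: 34 terms.

34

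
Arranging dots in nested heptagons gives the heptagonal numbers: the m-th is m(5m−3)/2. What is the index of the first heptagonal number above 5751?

Solve n(5n−3)/2 > 5751 for integer n.
The largest n with value ≤ 5751 is 48 (since 5688 ≤ 5751 < 5929), so the first above is n = 49, value 5929.

49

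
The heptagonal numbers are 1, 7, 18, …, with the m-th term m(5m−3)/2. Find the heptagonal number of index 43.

4558

The 43rd heptagonal number is n(5n−3)/2 with n = 43.
43·(5·43 − 3)/2 = 43·212/2 = 43·106 = 4558.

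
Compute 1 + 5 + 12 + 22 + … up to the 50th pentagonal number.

63750

Σ i(3i−1)/2 = (3Σi² − Σi) / 2 over i = 1..50.
Σi = 1275 and Σi² = 42925.
(3·42925 − 1·1275) / 2 = 127500/2 = 63750.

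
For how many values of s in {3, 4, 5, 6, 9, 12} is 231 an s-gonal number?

s = 3: P(3, 21) = 231. ✓
s = 4: P(4, 15) = 225 and P(4, 16) = 256; 231 is not s-gonal.
s = 5: P(5, 12) = 210 and P(5, 13) = 247; 231 is not s-gonal.
s = 6: P(6, 11) = 231. ✓
s = 9: P(9, 8) = 204 and P(9, 9) = 261; 231 is not s-gonal.
s = 12: P(12, 7) = 217 and P(12, 8) = 288; 231 is not s-gonal.
Hits: s ∈ {3, 6} → 2.

2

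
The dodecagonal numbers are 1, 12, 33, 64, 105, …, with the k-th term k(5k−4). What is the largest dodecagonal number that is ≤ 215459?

213417

Solve n(5n−4) ≤ 215459 for integer n.
n = 207 gives 213417 ≤ 215459, while n = 208 gives 215488 > 215459; so the answer is 213417.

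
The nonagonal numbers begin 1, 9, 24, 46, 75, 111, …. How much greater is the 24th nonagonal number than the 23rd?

Consecutive nonagonal numbers differ by 7n − 6: here 7·24 − 6 = 162.

162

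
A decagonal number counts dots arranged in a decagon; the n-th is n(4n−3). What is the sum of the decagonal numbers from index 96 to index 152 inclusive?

3546236

Σ i(4i−3) = 4Σi² − 3Σi over i = 96..152.
Σi = 11628 − 4560 = 7068 and Σi² = 1182180 − 290320 = 891860.
4·891860 − 3·7068 = 3546236.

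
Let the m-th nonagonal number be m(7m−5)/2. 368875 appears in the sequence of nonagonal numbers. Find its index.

Set n(7n−5)/2 = 368875, giving 7n² − 5n − 737750 = 0.
The discriminant is 25 + 56·368875 = 20657025, and √20657025 = 4545.
So n = (5 + 4545) / 14 = 4550/14 = 325.
Check: 325·(7·325 − 5)/2 = 368875. ✓

325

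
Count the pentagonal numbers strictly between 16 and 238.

9

The n-th pentagonal number is n(3n−1)/2.
Smallest index with value > 16: n = 4 (giving 22).
Largest index with value < 238: n = 12 (giving 210).
Indices 4 through 12: 9 terms.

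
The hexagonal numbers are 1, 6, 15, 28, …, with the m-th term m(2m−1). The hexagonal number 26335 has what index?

Set n(2n−1) = 26335, giving 2n² − n − 26335 = 0.
The discriminant is 1 + 8·26335 = 210681, and √210681 = 459.
So n = (1 + 459) / 4 = 460/4 = 115.

115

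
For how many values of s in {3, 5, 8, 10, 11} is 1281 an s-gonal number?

s = 3: P(3, 50) = 1275 and P(3, 51) = 1326; 1281 is not s-gonal.
s = 5: P(5, 29) = 1247 and P(5, 30) = 1335; 1281 is not s-gonal.
s = 8: P(8, 21) = 1281. ✓
s = 10: P(10, 18) = 1242 and P(10, 19) = 1387; 1281 is not s-gonal.
s = 11: P(11, 17) = 1241 and P(11, 18) = 1395; 1281 is not s-gonal.
Hits: s ∈ {8} → 1.

1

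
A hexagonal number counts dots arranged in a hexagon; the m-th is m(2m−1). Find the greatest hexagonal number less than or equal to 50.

Solve n(2n−1) ≤ 50 for integer n.
n = 5 gives 45 ≤ 50, while n = 6 gives 66 > 50; so the answer is 45.

45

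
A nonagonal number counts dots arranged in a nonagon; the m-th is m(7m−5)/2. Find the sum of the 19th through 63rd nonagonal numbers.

Σ i(7i−5)/2 = (7Σi² − 5Σi) / 2 over i = 19..63.
Σi = 2016 − 171 = 1845 and Σi² = 85344 − 2109 = 83235.
(7·83235 − 5·1845) / 2 = 573420/2 = 286710.

286710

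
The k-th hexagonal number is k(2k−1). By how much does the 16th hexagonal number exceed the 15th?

Consecutive hexagonal numbers differ by 4n − 3: here 4·16 − 3 = 61.

61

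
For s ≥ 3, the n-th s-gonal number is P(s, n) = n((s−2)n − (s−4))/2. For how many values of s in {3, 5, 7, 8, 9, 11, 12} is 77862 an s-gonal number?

s = 3: P(3, 394) = 77815 and P(3, 395) = 78210; 77862 is not s-gonal.
s = 5: P(5, 228) = 77862. ✓
s = 7: P(7, 176) = 77176 and P(7, 177) = 78057; 77862 is not s-gonal.
s = 8: P(8, 161) = 77441 and P(8, 162) = 78408; 77862 is not s-gonal.
s = 9: P(9, 149) = 77331 and P(9, 150) = 78375; 77862 is not s-gonal.
s = 11: P(11, 131) = 76766 and P(11, 132) = 77946; 77862 is not s-gonal.
s = 12: P(12, 125) = 77625 and P(12, 126) = 78876; 77862 is not s-gonal.
Hits: s ∈ {5} → 1.

1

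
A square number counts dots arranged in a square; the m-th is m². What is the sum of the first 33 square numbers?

Σ_{i=1}^{33} i² = 33·34·67/6 = 12529.

12529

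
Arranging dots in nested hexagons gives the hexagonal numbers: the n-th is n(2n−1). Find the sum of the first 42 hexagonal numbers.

Σ i(2i−1) = 2Σi² − Σi over i = 1..42.
Σi = 903 and Σi² = 25585.
2·25585 − 1·903 = 50267.

50267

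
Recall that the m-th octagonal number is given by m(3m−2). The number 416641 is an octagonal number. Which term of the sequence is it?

373

Set n(3n−2) = 416641, giving 3n² − 2n − 416641 = 0.
The discriminant is 4 + 12·416641 = 4999696, and √4999696 = 2236.
So n = (2 + 2236) / 6 = 2238/6 = 373.
Check: 373·(3·373 − 2) = 416641. ✓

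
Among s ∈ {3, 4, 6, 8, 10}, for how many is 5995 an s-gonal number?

s = 3: P(3, 109) = 5995. ✓
s = 4: P(4, 77) = 5929 and P(4, 78) = 6084; 5995 is not s-gonal.
s = 6: P(6, 55) = 5995. ✓
s = 8: P(8, 45) = 5985 and P(8, 46) = 6256; 5995 is not s-gonal.
s = 10: P(10, 39) = 5967 and P(10, 40) = 6280; 5995 is not s-gonal.
Hits: s ∈ {3, 6} → 2.

2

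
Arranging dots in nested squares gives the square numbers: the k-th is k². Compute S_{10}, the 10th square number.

10² = 100.

100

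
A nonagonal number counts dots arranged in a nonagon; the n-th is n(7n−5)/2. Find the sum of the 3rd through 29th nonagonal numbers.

Σ i(7i−5)/2 = (7Σi² − 5Σi) / 2 over i = 3..29.
Σi = 435 − 3 = 432 and Σi² = 8555 − 5 = 8550.
(7·8550 − 5·432) / 2 = 57690/2 = 28845.

28845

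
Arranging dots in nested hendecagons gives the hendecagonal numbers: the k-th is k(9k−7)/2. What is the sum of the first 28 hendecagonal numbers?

Σ i(9i−7)/2 = (9Σi² − 7Σi) / 2 over i = 1..28.
Σi = 406 and Σi² = 7714.
(9·7714 − 7·406) / 2 = 66584/2 = 33292.

33292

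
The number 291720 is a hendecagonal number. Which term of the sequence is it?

Set n(9n−7)/2 = 291720, giving 9n² − 7n − 583440 = 0.
So n = (7 + 4583) / 18 = 4590/18 = 255.

255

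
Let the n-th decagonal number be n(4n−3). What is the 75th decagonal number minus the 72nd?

75·(4·75 − 3) = 22275 and 72·(4·72 − 3) = 20520.
Difference: 22275 − 20520 = 1755.

1755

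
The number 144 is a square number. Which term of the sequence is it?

12

We need n² = 144, so n = √144 = 12.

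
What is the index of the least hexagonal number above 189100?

308

Solve n(2n−1) > 189100 for integer n.
The largest n with value ≤ 189100 is 307 (since 188191 ≤ 189100 < 189420), so the first above is n = 308, value 189420.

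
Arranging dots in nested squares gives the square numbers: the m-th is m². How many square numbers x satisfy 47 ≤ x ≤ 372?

The n-th square number is n².
Smallest index with value ≥ 47: n = 7 (giving 49).
Largest index with value ≤ 372: n = 19 (giving 361).
Indices 7 through 19: 13 terms.

13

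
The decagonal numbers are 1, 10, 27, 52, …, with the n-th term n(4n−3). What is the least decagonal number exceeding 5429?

5662

Solve n(4n−3) > 5429 for integer n.
The largest n with value ≤ 5429 is 37 (since 5365 ≤ 5429 < 5662), so the first above is n = 38, value 5662.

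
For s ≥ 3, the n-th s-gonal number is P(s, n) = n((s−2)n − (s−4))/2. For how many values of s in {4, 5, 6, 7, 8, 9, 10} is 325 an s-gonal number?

s = 4: P(4, 18) = 324 and P(4, 19) = 361; 325 is not s-gonal.
s = 5: P(5, 14) = 287 and P(5, 15) = 330; 325 is not s-gonal.
s = 6: P(6, 13) = 325. ✓
s = 7: P(7, 11) = 286 and P(7, 12) = 342; 325 is not s-gonal.
s = 8: P(8, 10) = 280 and P(8, 11) = 341; 325 is not s-gonal.
s = 9: P(9, 10) = 325. ✓
s = 10: P(10, 9) = 297 and P(10, 10) = 370; 325 is not s-gonal.
Hits: s ∈ {6, 9} → 2.

2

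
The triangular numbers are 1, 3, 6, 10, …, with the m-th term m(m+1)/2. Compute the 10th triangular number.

10·11/2 = 110/2 = 55.

55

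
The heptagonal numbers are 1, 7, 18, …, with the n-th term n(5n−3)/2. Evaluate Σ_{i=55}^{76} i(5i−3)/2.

236016

Σ i(5i−3)/2 = (5Σi² − 3Σi) / 2 over i = 55..76.
Σi = 2926 − 1485 = 1441 and Σi² = 149226 − 53955 = 95271.
(5·95271 − 3·1441) / 2 = 472032/2 = 236016.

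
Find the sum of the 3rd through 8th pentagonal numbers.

Σ i(3i−1)/2 = (3Σi² − Σi) / 2 over i = 3..8.
Σi = 36 − 3 = 33 and Σi² = 204 − 5 = 199.
(3·199 − 1·33) / 2 = 564/2 = 282.

282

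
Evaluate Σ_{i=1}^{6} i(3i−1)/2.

126

Σ i(3i−1)/2 = (3Σi² − Σi) / 2 over i = 1..6.
Σi = 21 and Σi² = 91.
(3·91 − 1·21) / 2 = 252/2 = 126.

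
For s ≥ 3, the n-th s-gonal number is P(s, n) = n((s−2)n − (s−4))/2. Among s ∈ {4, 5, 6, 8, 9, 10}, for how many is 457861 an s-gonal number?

1

s = 4: P(4, 676) = 456976 and P(4, 677) = 458329; 457861 is not s-gonal.
s = 5: P(5, 552) = 456780 and P(5, 553) = 458437; 457861 is not s-gonal.
s = 6: P(6, 478) = 456490 and P(6, 479) = 458403; 457861 is not s-gonal.
s = 8: P(8, 391) = 457861. ✓
s = 9: P(9, 362) = 457749 and P(9, 363) = 460284; 457861 is not s-gonal.
s = 10: P(10, 338) = 455962 and P(10, 339) = 458667; 457861 is not s-gonal.
Hits: s ∈ {8} → 1.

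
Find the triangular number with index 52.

The 52nd triangular number is n(n+1)/2 with n = 52.
52·53/2 = 2756/2 = 1378.

1378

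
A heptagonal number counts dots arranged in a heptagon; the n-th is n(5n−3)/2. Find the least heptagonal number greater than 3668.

3744

Solve n(5n−3)/2 > 3668 for integer n.
The largest n with value ≤ 3668 is 38 (since 3553 ≤ 3668 < 3744), so the first above is n = 39, value 3744.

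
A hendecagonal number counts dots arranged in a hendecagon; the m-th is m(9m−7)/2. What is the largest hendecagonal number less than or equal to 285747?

284886

Solve n(9n−7)/2 ≤ 285747 for integer n.
n = 252 gives 284886 ≤ 285747, while n = 253 gives 287155 > 285747; so the answer is 284886.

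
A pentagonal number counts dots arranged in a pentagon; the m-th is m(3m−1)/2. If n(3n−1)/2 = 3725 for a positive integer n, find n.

50

Set n(3n−1)/2 = 3725, giving 3n² − n − 7450 = 0.
The discriminant is 1 + 24·3725 = 89401, and √89401 = 299.
So n = (1 + 299) / 6 = 300/6 = 50.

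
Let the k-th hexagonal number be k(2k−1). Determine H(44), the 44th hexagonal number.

The 44th hexagonal number is n(2n−1) with n = 44.
44·(2·44 − 1) = 44·87 = 3828.

3828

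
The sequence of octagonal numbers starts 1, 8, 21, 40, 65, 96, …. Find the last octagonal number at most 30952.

30401

Solve n(3n−2) ≤ 30952 for integer n.
n = 101 gives 30401 ≤ 30952, while n = 102 gives 31008 > 30952; so the answer is 30401.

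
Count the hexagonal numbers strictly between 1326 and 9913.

The n-th hexagonal number is n(2n−1).
Smallest index with value > 1326: n = 27 (giving 1431).
Largest index with value < 9913: n = 70 (giving 9730).
Indices 27 through 70: 44 terms.

44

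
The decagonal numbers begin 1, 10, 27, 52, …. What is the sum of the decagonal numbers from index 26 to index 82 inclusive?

Σ i(4i−3) = 4Σi² − 3Σi over i = 26..82.
Σi = 3403 − 325 = 3078 and Σi² = 187165 − 5525 = 181640.
4·181640 − 3·3078 = 717326.

717326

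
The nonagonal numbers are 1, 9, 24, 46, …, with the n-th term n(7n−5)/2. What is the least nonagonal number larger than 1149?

1216

Solve n(7n−5)/2 > 1149 for integer n.
The largest n with value ≤ 1149 is 18 (since 1089 ≤ 1149 < 1216), so the first above is n = 19, value 1216.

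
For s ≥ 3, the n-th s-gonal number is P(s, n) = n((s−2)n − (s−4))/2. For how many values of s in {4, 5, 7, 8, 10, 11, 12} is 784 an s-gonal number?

s = 4: P(4, 28) = 784. ✓
s = 5: P(5, 23) = 782 and P(5, 24) = 852; 784 is not s-gonal.
s = 7: P(7, 18) = 783 and P(7, 19) = 874; 784 is not s-gonal.
s = 8: P(8, 16) = 736 and P(8, 17) = 833; 784 is not s-gonal.
s = 10: P(10, 14) = 742 and P(10, 15) = 855; 784 is not s-gonal.
s = 11: P(11, 13) = 715 and P(11, 14) = 833; 784 is not s-gonal.
s = 12: P(12, 12) = 672 and P(12, 13) = 793; 784 is not s-gonal.
Hits: s ∈ {4} → 1.

1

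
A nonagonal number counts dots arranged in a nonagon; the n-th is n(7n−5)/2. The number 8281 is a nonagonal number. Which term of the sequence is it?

49

Set n(7n−5)/2 = 8281, giving 7n² − 5n − 16562 = 0.
The discriminant is 25 + 56·8281 = 463761, and √463761 = 681.
So n = (5 + 681) / 14 = 686/14 = 49.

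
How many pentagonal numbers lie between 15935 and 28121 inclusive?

The n-th pentagonal number is n(3n−1)/2.
Smallest index with value ≥ 15935: n = 104 (giving 16172).
Largest index with value ≤ 28121: n = 137 (giving 28085).
Indices 104 through 137: 34 terms.

34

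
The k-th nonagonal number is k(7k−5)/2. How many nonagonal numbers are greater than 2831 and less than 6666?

The n-th nonagonal number is n(7n−5)/2.
Smallest index with value > 2831: n = 29 (giving 2871).
Largest index with value < 6666: n = 43 (giving 6364).
Indices 29 through 43: 15 terms.

15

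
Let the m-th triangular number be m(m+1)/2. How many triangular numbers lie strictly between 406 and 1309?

The n-th triangular number is n(n+1)/2.
Smallest index with value > 406: n = 29 (giving 435).
Largest index with value < 1309: n = 50 (giving 1275).
Indices 29 through 50: 22 terms.

22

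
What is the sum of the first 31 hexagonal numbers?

Σ i(2i−1) = 2Σi² − Σi over i = 1..31.
Σi = 496 and Σi² = 10416.
2·10416 − 1·496 = 20336.

20336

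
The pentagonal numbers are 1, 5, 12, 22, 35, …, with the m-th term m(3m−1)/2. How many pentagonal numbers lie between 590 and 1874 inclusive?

16

The n-th pentagonal number is n(3n−1)/2.
Smallest index with value ≥ 590: n = 20 (giving 590).
Largest index with value ≤ 1874: n = 35 (giving 1820).
Indices 20 through 35: 16 terms.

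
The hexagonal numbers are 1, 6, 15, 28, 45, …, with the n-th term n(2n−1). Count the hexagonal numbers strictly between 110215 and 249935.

118

The n-th hexagonal number is n(2n−1).
Smallest index with value > 110215: n = 236 (giving 111156).
Largest index with value < 249935: n = 353 (giving 248865).
Indices 236 through 353: 118 terms.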